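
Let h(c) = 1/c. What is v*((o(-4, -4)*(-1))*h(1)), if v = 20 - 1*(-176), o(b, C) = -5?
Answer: 980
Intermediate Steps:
v = 196 (v = 20 + 176 = 196)
v*((o(-4, -4)*(-1))*h(1)) = 196*(-5*(-1)/1) = 196*(5*1) = 196*5 = 980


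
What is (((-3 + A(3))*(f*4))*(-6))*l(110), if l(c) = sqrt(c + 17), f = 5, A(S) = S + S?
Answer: -360*sqrt(127) ≈ -4057.0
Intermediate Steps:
A(S) = 2*S
l(c) = sqrt(17 + c)
(((-3 + A(3))*(f*4))*(-6))*l(110) = (((-3 + 2*3)*(5*4))*(-6))*sqrt(17 + 110) = (((-3 + 6)*20)*(-6))*sqrt(127) = ((3*20)*(-6))*sqrt(127) = (60*(-6))*sqrt(127) = -360*sqrt(127)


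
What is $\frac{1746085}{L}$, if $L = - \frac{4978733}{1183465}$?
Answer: $- \frac{2066430484525}{4978733} \approx -4.1505 \cdot 10^{5}$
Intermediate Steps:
$L = - \frac{4978733}{1183465}$ ($L = \left(-4978733\right) \frac{1}{1183465} = - \frac{4978733}{1183465} \approx -4.2069$)
$\frac{1746085}{L} = \frac{1746085}{- \frac{4978733}{1183465}} = 1746085 \left(- \frac{1183465}{4978733}\right) = - \frac{2066430484525}{4978733}$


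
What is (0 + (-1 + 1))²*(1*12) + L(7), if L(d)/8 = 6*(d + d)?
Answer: 672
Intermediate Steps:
L(d) = 96*d (L(d) = 8*(6*(d + d)) = 8*(6*(2*d)) = 8*(12*d) = 96*d)
(0 + (-1 + 1))²*(1*12) + L(7) = (0 + (-1 + 1))²*(1*12) + 96*7 = (0 + 0)²*12 + 672 = 0²*12 + 672 = 0*12 + 672 = 0 + 672 = 672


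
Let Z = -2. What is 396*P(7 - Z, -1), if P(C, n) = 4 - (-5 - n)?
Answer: 3168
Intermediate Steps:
P(C, n) = 9 + n (P(C, n) = 4 + (5 + n) = 9 + n)
396*P(7 - Z, -1) = 396*(9 - 1) = 396*8 = 3168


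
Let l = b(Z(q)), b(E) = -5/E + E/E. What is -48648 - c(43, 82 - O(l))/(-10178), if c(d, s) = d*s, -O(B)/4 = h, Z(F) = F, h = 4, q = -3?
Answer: -35366795/727 ≈ -48648.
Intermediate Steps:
b(E) = 1 - 5/E (b(E) = -5/E + 1 = 1 - 5/E)
l = 8/3 (l = (-5 - 3)/(-3) = -⅓*(-8) = 8/3 ≈ 2.6667)
O(B) = -16 (O(B) = -4*4 = -16)
-48648 - c(43, 82 - O(l))/(-10178) = -48648 - 43*(82 - 1*(-16))/(-10178) = -48648 - 43*(82 + 16)*(-1)/10178 = -48648 - 43*98*(-1)/10178 = -48648 - 4214*(-1)/10178 = -48648 - 1*(-301/727) = -48648 + 301/727 = -35366795/727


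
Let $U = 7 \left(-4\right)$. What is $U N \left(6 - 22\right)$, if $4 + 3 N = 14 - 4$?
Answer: $896$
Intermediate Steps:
$U = -28$
$N = 2$ ($N = - \frac{4}{3} + \frac{14 - 4}{3} = - \frac{4}{3} + \frac{1}{3} \cdot 10 = - \frac{4}{3} + \frac{10}{3} = 2$)
$U N \left(6 - 22\right) = \left(-28\right) 2 \left(6 - 22\right) = \left(-56\right) \left(-16\right) = 896$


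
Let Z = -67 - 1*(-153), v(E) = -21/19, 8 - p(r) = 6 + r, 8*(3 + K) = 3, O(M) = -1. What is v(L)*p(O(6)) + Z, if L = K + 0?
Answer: 1571/19 ≈ 82.684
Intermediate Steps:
K = -21/8 (K = -3 + (⅛)*3 = -3 + 3/8 = -21/8 ≈ -2.6250)
p(r) = 2 - r (p(r) = 8 - (6 + r) = 8 + (-6 - r) = 2 - r)
L = -21/8 (L = -21/8 + 0 = -21/8 ≈ -2.6250)
v(E) = -21/19 (v(E) = -21*1/19 = -21/19)
Z = 86 (Z = -67 + 153 = 86)
v(L)*p(O(6)) + Z = -21*(2 - 1*(-1))/19 + 86 = -21*(2 + 1)/19 + 86 = -21/19*3 + 86 = -63/19 + 86 = 1571/19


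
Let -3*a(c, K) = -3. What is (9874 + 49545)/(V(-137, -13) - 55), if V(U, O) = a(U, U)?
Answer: -59419/54 ≈ -1100.4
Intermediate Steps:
a(c, K) = 1 (a(c, K) = -⅓*(-3) = 1)
V(U, O) = 1
(9874 + 49545)/(V(-137, -13) - 55) = (9874 + 49545)/(1 - 55) = 59419/(-54) = 59419*(-1/54) = -59419/54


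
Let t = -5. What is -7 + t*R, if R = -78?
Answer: 383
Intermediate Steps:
-7 + t*R = -7 - 5*(-78) = -7 + 390 = 383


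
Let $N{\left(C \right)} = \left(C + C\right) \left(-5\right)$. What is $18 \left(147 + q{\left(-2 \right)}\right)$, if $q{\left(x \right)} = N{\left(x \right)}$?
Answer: $3006$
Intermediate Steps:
$N{\left(C \right)} = - 10 C$ ($N{\left(C \right)} = 2 C \left(-5\right) = - 10 C$)
$q{\left(x \right)} = - 10 x$
$18 \left(147 + q{\left(-2 \right)}\right) = 18 \left(147 - -20\right) = 18 \left(147 + 20\right) = 18 \cdot 167 = 3006$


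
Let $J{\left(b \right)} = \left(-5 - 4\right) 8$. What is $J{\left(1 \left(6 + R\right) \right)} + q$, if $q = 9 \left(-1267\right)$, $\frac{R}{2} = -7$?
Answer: $-11475$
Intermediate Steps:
$R = -14$ ($R = 2 \left(-7\right) = -14$)
$J{\left(b \right)} = -72$ ($J{\left(b \right)} = \left(-9\right) 8 = -72$)
$q = -11403$
$J{\left(1 \left(6 + R\right) \right)} + q = -72 - 11403 = -11475$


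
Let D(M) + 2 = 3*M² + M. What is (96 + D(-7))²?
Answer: 54756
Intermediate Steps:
D(M) = -2 + M + 3*M² (D(M) = -2 + (3*M² + M) = -2 + (M + 3*M²) = -2 + M + 3*M²)
(96 + D(-7))² = (96 + (-2 - 7 + 3*(-7)²))² = (96 + (-2 - 7 + 3*49))² = (96 + (-2 - 7 + 147))² = (96 + 138)² = 234² = 54756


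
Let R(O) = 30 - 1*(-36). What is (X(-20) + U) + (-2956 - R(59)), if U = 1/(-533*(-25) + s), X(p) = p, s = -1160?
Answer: -37005929/12165 ≈ -3042.0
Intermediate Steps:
R(O) = 66 (R(O) = 30 + 36 = 66)
U = 1/12165 (U = 1/(-533*(-25) - 1160) = 1/(13325 - 1160) = 1/12165 ≈ 8.2203e-5)
(X(-20) + U) + (-2956 - R(59)) = (-20 + 1/12165) + (-2956 - 1*66) = -243299/12165 + (-2956 - 66) = -243299/12165 - 3022 = -37005929/12165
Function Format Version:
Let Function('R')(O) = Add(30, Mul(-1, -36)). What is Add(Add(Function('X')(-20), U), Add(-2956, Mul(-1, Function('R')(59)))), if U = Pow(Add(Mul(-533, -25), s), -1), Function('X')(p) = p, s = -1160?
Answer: Rational(-37005929, 12165) ≈ -3042.0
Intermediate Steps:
Function('R')(O) = 66 (Function('R')(O) = Add(30, 36) = 66)
U = Rational(1, 12165) (U = Pow(Add(Mul(-533, -25), -1160), -1) = Pow(Add(13325, -1160), -1) = Pow(12165, -1) = Rational(1, 12165) ≈ 8.2203e-5)
Add(Add(Function('X')(-20), U), Add(-2956, Mul(-1, Function('R')(59)))) = Add(Add(-20, Rational(1, 12165)), Add(-2956, Mul(-1, 66))) = Add(Rational(-243299, 12165), Add(-2956, -66)) = Add(Rational(-243299, 12165), -3022) = Rational(-37005929, 12165)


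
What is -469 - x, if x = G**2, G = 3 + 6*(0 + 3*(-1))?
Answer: -694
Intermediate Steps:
G = -15 (G = 3 + 6*(0 - 3) = 3 + 6*(-3) = 3 - 18 = -15)
x = 225 (x = (-15)**2 = 225)
-469 - x = -469 - 1*225 = -469 - 225 = -694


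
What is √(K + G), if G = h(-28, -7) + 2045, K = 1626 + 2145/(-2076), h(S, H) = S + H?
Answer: √435163681/346 ≈ 60.291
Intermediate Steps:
h(S, H) = H + S
K = 1124477/692 (K = 1626 + 2145*(-1/2076) = 1626 - 715/692 = 1124477/692 ≈ 1625.0)
G = 2010 (G = (-7 - 28) + 2045 = -35 + 2045 = 2010)
√(K + G) = √(1124477/692 + 2010) = √(2515397/692) = √435163681/346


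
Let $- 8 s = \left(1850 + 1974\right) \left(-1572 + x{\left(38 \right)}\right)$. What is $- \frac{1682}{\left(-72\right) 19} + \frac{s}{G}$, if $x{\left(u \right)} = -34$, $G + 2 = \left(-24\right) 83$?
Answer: $- \frac{261703979}{681948} \approx -383.76$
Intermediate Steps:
$G = -1994$ ($G = -2 - 1992 = -1994$)
$s = 767668$ ($s = - \frac{\left(1850 + 1974\right) \left(-1572 - 34\right)}{8} = - \frac{3824 \left(-1606\right)}{8} = \left(- \frac{1}{8}\right) \left(-6141344\right) = 767668$)
$- \frac{1682}{\left(-72\right) 19} + \frac{s}{G} = - \frac{1682}{\left(-72\right) 19} + \frac{767668}{-1994} = - \frac{1682}{-1368} + 767668 \left(- \frac{1}{1994}\right) = \left(-1682\right) \left(- \frac{1}{1368}\right) - \frac{383834}{997} = \frac{841}{684} - \frac{383834}{997} = - \frac{261703979}{681948}$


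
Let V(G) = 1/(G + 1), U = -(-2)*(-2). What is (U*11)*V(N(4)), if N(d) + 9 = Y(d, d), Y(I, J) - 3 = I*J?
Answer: -4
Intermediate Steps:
Y(I, J) = 3 + I*J
N(d) = -6 + d**2 (N(d) = -9 + (3 + d*d) = -9 + (3 + d**2) = -6 + d**2)
U = -4 (U = -1*4 = -4)
V(G) = 1/(1 + G)
(U*11)*V(N(4)) = (-4*11)/(1 + (-6 + 4**2)) = -44/(1 + (-6 + 16)) = -44/(1 + 10) = -44/11 = -44*1/11 = -4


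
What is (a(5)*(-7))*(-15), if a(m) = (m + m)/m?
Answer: 210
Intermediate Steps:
a(m) = 2 (a(m) = (2*m)/m = 2)
(a(5)*(-7))*(-15) = (2*(-7))*(-15) = -14*(-15) = 210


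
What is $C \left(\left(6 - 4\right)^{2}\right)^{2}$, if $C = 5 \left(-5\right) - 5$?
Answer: $-480$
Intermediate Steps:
$C = -30$ ($C = -25 - 5 = -30$)
$C \left(\left(6 - 4\right)^{2}\right)^{2} = - 30 \left(\left(6 - 4\right)^{2}\right)^{2} = - 30 \left(2^{2}\right)^{2} = - 30 \cdot 4^{2} = \left(-30\right) 16 = -480$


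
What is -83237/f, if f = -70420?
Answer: 11891/10060 ≈ 1.1820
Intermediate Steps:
-83237/f = -83237/(-70420) = -83237*(-1/70420) = 11891/10060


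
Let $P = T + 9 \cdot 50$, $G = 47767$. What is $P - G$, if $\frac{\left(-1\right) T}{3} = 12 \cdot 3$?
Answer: $-47425$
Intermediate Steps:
$T = -108$ ($T = - 3 \cdot 12 \cdot 3 = \left(-3\right) 36 = -108$)
$P = 342$ ($P = -108 + 9 \cdot 50 = -108 + 450 = 342$)
$P - G = 342 - 47767 = -47425$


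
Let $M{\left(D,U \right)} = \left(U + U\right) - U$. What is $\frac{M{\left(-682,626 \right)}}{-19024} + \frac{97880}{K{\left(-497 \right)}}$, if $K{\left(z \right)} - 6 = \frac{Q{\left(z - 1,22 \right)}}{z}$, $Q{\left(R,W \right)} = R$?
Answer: $\frac{398899213}{28536} \approx 13979.0$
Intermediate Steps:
$K{\left(z \right)} = 6 + \frac{-1 + z}{z}$ ($K{\left(z \right)} = 6 + \frac{z - 1}{z} = 6 + \frac{-1 + z}{z}$)
$M{\left(D,U \right)} = U$ ($M{\left(D,U \right)} = 2 U - U = U$)
$\frac{M{\left(-682,626 \right)}}{-19024} + \frac{97880}{K{\left(-497 \right)}} = \frac{626}{-19024} + \frac{97880}{7 - \frac{1}{-497}} = 626 \left(- \frac{1}{19024}\right) + \frac{97880}{7 - - \frac{1}{497}} = - \frac{313}{9512} + \frac{97880}{7 + \frac{1}{497}} = - \frac{313}{9512} + \frac{97880}{\frac{3480}{497}} = - \frac{313}{9512} + 97880 \cdot \frac{497}{3480} = - \frac{313}{9512} + \frac{1216159}{87} = \frac{398899213}{28536}$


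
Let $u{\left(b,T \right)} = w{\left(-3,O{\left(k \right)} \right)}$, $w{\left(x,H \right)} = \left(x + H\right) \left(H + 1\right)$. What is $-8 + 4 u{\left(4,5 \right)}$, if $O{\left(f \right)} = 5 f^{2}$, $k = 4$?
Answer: $24940$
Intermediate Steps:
$w{\left(x,H \right)} = \left(1 + H\right) \left(H + x\right)$ ($w{\left(x,H \right)} = \left(H + x\right) \left(1 + H\right) = \left(1 + H\right) \left(H + x\right)$)
$u{\left(b,T \right)} = 6237$ ($u{\left(b,T \right)} = 5 \cdot 4^{2} - 3 + \left(5 \cdot 4^{2}\right)^{2} + 5 \cdot 4^{2} \left(-3\right) = 5 \cdot 16 - 3 + \left(5 \cdot 16\right)^{2} + 5 \cdot 16 \left(-3\right) = 80 - 3 + 80^{2} + 80 \left(-3\right) = 80 - 3 + 6400 - 240 = 6237$)
$-8 + 4 u{\left(4,5 \right)} = -8 + 4 \cdot 6237 = -8 + 24948 = 24940$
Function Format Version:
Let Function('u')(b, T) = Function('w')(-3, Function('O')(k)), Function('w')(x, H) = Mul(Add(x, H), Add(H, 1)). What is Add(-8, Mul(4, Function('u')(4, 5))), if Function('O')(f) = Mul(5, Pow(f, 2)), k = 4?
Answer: 24940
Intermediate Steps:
Function('w')(x, H) = Mul(Add(1, H), Add(H, x)) (Function('w')(x, H) = Mul(Add(H, x), Add(1, H)) = Mul(Add(1, H), Add(H, x)))
Function('u')(b, T) = 6237 (Function('u')(b, T) = Add(Mul(5, Pow(4, 2)), -3, Pow(Mul(5, Pow(4, 2)), 2), Mul(Mul(5, Pow(4, 2)), -3)) = Add(Mul(5, 16), -3, Pow(Mul(5, 16), 2), Mul(Mul(5, 16), -3)) = Add(80, -3, Pow(80, 2), Mul(80, -3)) = Add(80, -3, 6400, -240) = 6237)
Add(-8, Mul(4, Function('u')(4, 5))) = Add(-8, Mul(4, 6237)) = Add(-8, 24948) = 24940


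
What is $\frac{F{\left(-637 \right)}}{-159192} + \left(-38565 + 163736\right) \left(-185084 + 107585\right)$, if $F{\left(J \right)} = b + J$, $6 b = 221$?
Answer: $- \frac{9265573594545407}{955152} \approx -9.7006 \cdot 10^{9}$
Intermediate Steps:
$b = \frac{221}{6}$ ($b = \frac{1}{6} \cdot 221 = \frac{221}{6} \approx 36.833$)
$F{\left(J \right)} = \frac{221}{6} + J$
$\frac{F{\left(-637 \right)}}{-159192} + \left(-38565 + 163736\right) \left(-185084 + 107585\right) = \frac{\frac{221}{6} - 637}{-159192} + \left(-38565 + 163736\right) \left(-185084 + 107585\right) = \left(- \frac{3601}{6}\right) \left(- \frac{1}{159192}\right) + 125171 \left(-77499\right) = \frac{3601}{955152} - 9700627329 = - \frac{9265573594545407}{955152}$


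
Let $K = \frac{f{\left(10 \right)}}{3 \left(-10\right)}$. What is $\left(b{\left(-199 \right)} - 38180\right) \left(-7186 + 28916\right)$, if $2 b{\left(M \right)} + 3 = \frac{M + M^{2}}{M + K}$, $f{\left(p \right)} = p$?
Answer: $- \frac{248717668600}{299} \approx -8.3183 \cdot 10^{8}$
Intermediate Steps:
$K = - \frac{1}{3}$ ($K = \frac{10}{3 \left(-10\right)} = \frac{10}{-30} = 10 \left(- \frac{1}{30}\right) = - \frac{1}{3} \approx -0.33333$)
$b{\left(M \right)} = - \frac{3}{2} + \frac{M + M^{2}}{2 \left(- \frac{1}{3} + M\right)}$ ($b{\left(M \right)} = - \frac{3}{2} + \frac{\left(M + M^{2}\right) \frac{1}{M - \frac{1}{3}}}{2} = - \frac{3}{2} + \frac{\left(M + M^{2}\right) \frac{1}{- \frac{1}{3} + M}}{2} = - \frac{3}{2} + \frac{\frac{1}{- \frac{1}{3} + M} \left(M + M^{2}\right)}{2} = - \frac{3}{2} + \frac{M + M^{2}}{2 \left(- \frac{1}{3} + M\right)}$)
$\left(b{\left(-199 \right)} - 38180\right) \left(-7186 + 28916\right) = \left(\frac{3 \left(1 + \left(-199\right)^{2} - -398\right)}{2 \left(-1 + 3 \left(-199\right)\right)} - 38180\right) \left(-7186 + 28916\right) = \left(\frac{3 \left(1 + 39601 + 398\right)}{2 \left(-1 - 597\right)} - 38180\right) 21730 = \left(\frac{3}{2} \frac{1}{-598} \cdot 40000 - 38180\right) 21730 = \left(\frac{3}{2} \left(- \frac{1}{598}\right) 40000 - 38180\right) 21730 = \left(- \frac{30000}{299} - 38180\right) 21730 = \left(- \frac{11445820}{299}\right) 21730 = - \frac{248717668600}{299}$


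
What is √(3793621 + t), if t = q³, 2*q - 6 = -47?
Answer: √60560094/4 ≈ 1945.5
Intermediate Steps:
q = -41/2 (q = 3 + (½)*(-47) = 3 - 47/2 = -41/2 ≈ -20.500)
t = -68921/8 (t = (-41/2)³ = -68921/8 ≈ -8615.1)
√(3793621 + t) = √(3793621 - 68921/8) = √(30280047/8) = √60560094/4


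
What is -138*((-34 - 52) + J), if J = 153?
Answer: -9246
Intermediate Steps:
-138*((-34 - 52) + J) = -138*((-34 - 52) + 153) = -138*(-86 + 153) = -138*67 = -9246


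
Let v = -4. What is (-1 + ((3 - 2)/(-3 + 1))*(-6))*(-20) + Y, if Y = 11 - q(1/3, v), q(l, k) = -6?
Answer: -23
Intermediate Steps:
Y = 17 (Y = 11 - 1*(-6) = 11 + 6 = 17)
(-1 + ((3 - 2)/(-3 + 1))*(-6))*(-20) + Y = (-1 + ((3 - 2)/(-3 + 1))*(-6))*(-20) + 17 = (-1 + (1/(-2))*(-6))*(-20) + 17 = (-1 + (1*(-½))*(-6))*(-20) + 17 = (-1 - ½*(-6))*(-20) + 17 = (-1 + 3)*(-20) + 17 = 2*(-20) + 17 = -40 + 17 = -23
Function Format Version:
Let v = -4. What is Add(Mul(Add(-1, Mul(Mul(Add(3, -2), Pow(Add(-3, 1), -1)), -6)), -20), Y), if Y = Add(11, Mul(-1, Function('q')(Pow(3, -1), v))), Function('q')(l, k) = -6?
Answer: -23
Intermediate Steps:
Y = 17 (Y = Add(11, Mul(-1, -6)) = Add(11, 6) = 17)
Add(Mul(Add(-1, Mul(Mul(Add(3, -2), Pow(Add(-3, 1), -1)), -6)), -20), Y) = Add(Mul(Add(-1, Mul(Mul(Add(3, -2), Pow(Add(-3, 1), -1)), -6)), -20), 17) = Add(Mul(Add(-1, Mul(Mul(1, Pow(-2, -1)), -6)), -20), 17) = Add(Mul(Add(-1, Mul(Mul(1, Rational(-1, 2)), -6)), -20), 17) = Add(Mul(Add(-1, Mul(Rational(-1, 2), -6)), -20), 17) = Add(Mul(Add(-1, 3), -20), 17) = Add(Mul(2, -20), 17) = Add(-40, 17) = -23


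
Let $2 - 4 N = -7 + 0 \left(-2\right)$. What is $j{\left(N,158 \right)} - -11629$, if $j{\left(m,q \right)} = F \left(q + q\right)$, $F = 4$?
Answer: $12893$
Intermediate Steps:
$N = \frac{9}{4}$ ($N = \frac{1}{2} - \frac{-7 + 0 \left(-2\right)}{4} = \frac{1}{2} - \frac{-7 + 0}{4} = \frac{1}{2} - - \frac{7}{4} = \frac{1}{2} + \frac{7}{4} = \frac{9}{4} \approx 2.25$)
$j{\left(m,q \right)} = 8 q$ ($j{\left(m,q \right)} = 4 \left(q + q\right) = 4 \cdot 2 q = 8 q$)
$j{\left(N,158 \right)} - -11629 = 8 \cdot 158 - -11629 = 1264 + 11629 = 12893$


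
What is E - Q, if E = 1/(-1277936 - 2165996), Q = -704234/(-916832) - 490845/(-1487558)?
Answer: -322354557799406165/293560930765804912 ≈ -1.0981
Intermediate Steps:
Q = 374402830903/340960194064 (Q = -704234*(-1/916832) - 490845*(-1/1487558) = 352117/458416 + 490845/1487558 = 374402830903/340960194064 ≈ 1.0981)
E = -1/3443932 (E = 1/(-3443932) = -1/3443932 ≈ -2.9037e-7)
E - Q = -1/3443932 - 1*374402830903/340960194064 = -1/3443932 - 374402830903/340960194064 = -322354557799406165/293560930765804912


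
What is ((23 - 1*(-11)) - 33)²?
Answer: 1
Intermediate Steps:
((23 - 1*(-11)) - 33)² = ((23 + 11) - 33)² = (34 - 33)² = 1² = 1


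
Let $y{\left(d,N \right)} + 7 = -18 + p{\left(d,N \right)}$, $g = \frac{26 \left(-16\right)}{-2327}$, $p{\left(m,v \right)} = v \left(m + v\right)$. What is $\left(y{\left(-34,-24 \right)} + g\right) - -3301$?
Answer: $\frac{835604}{179} \approx 4668.2$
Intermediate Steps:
$g = \frac{32}{179}$ ($g = \left(-416\right) \left(- \frac{1}{2327}\right) = \frac{32}{179} \approx 0.17877$)
$y{\left(d,N \right)} = -25 + N \left(N + d\right)$ ($y{\left(d,N \right)} = -7 + \left(-18 + N \left(d + N\right)\right) = -7 + \left(-18 + N \left(N + d\right)\right) = -25 + N \left(N + d\right)$)
$\left(y{\left(-34,-24 \right)} + g\right) - -3301 = \left(\left(-25 - 24 \left(-24 - 34\right)\right) + \frac{32}{179}\right) - -3301 = \left(\left(-25 - -1392\right) + \frac{32}{179}\right) + 3301 = \left(\left(-25 + 1392\right) + \frac{32}{179}\right) + 3301 = \left(1367 + \frac{32}{179}\right) + 3301 = \frac{244725}{179} + 3301 = \frac{835604}{179}$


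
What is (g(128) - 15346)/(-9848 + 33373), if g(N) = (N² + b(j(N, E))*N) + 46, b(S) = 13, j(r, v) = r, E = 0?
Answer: 2748/23525 ≈ 0.11681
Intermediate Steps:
g(N) = 46 + N² + 13*N (g(N) = (N² + 13*N) + 46 = 46 + N² + 13*N)
(g(128) - 15346)/(-9848 + 33373) = ((46 + 128² + 13*128) - 15346)/(-9848 + 33373) = ((46 + 16384 + 1664) - 15346)/23525 = (18094 - 15346)*(1/23525) = 2748*(1/23525) = 2748/23525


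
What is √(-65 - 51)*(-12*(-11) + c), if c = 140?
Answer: 544*I*√29 ≈ 2929.5*I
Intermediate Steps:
√(-65 - 51)*(-12*(-11) + c) = √(-65 - 51)*(-12*(-11) + 140) = √(-116)*(132 + 140) = (2*I*√29)*272 = 544*I*√29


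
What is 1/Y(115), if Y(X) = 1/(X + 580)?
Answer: 695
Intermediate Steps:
Y(X) = 1/(580 + X)
1/Y(115) = 1/(1/(580 + 115)) = 1/(1/695) = 695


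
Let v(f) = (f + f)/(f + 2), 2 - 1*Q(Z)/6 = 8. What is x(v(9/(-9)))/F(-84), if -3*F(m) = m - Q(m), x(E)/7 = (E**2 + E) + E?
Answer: 0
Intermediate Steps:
Q(Z) = -36 (Q(Z) = 12 - 6*8 = 12 - 48 = -36)
v(f) = 2*f/(2 + f) (v(f) = (2*f)/(2 + f) = 2*f/(2 + f))
x(E) = 7*E**2 + 14*E (x(E) = 7*((E**2 + E) + E) = 7*((E + E**2) + E) = 7*(E**2 + 2*E) = 7*E**2 + 14*E)
F(m) = -12 - m/3 (F(m) = -(m - 1*(-36))/3 = -(m + 36)/3 = -(36 + m)/3 = -12 - m/3)
x(v(9/(-9)))/F(-84) = (7*(2*(9/(-9))/(2 + 9/(-9)))*(2 + 2*(9/(-9))/(2 + 9/(-9))))/(-12 - 1/3*(-84)) = (7*(2*(9*(-1/9))/(2 + 9*(-1/9)))*(2 + 2*(9*(-1/9))/(2 + 9*(-1/9))))/(-12 + 28) = (7*(2*(-1)/(2 - 1))*(2 + 2*(-1)/(2 - 1)))/16 = (7*(2*(-1)/1)*(2 + 2*(-1)/1))*(1/16) = (7*(2*(-1)*1)*(2 + 2*(-1)*1))*(1/16) = (7*(-2)*(2 - 2))*(1/16) = (7*(-2)*0)*(1/16) = 0*(1/16) = 0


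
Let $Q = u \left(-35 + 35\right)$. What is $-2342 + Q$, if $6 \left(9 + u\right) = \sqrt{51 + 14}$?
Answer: $-2342$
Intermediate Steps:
$u = -9 + \frac{\sqrt{65}}{6}$ ($u = -9 + \frac{\sqrt{51 + 14}}{6} = -9 + \frac{\sqrt{65}}{6} \approx -7.6563$)
$Q = 0$ ($Q = \left(-9 + \frac{\sqrt{65}}{6}\right) \left(-35 + 35\right) = \left(-9 + \frac{\sqrt{65}}{6}\right) 0 = 0$)
$-2342 + Q = -2342 + 0 = -2342$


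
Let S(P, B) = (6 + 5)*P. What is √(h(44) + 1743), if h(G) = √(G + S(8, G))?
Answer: √(1743 + 2*√33) ≈ 41.887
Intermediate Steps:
S(P, B) = 11*P
h(G) = √(88 + G) (h(G) = √(G + 11*8) = √(G + 88) = √(88 + G))
√(h(44) + 1743) = √(√(88 + 44) + 1743) = √(√132 + 1743) = √(2*√33 + 1743) = √(1743 + 2*√33)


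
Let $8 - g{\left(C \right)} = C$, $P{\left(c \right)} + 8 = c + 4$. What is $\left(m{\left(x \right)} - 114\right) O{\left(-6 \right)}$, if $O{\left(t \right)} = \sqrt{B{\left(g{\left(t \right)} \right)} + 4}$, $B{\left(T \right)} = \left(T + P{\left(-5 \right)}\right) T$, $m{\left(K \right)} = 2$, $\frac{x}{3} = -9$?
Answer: $- 112 \sqrt{74} \approx -963.46$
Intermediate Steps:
$P{\left(c \right)} = -4 + c$ ($P{\left(c \right)} = -8 + \left(c + 4\right) = -8 + \left(4 + c\right) = -4 + c$)
$x = -27$ ($x = 3 \left(-9\right) = -27$)
$g{\left(C \right)} = 8 - C$
$B{\left(T \right)} = T \left(-9 + T\right)$ ($B{\left(T \right)} = \left(T - 9\right) T = \left(-9 + T\right) T = T \left(-9 + T\right)$)
$O{\left(t \right)} = \sqrt{4 + \left(-1 - t\right) \left(8 - t\right)}$ ($O{\left(t \right)} = \sqrt{\left(8 - t\right) \left(-9 - \left(-8 + t\right)\right) + 4} = \sqrt{\left(8 - t\right) \left(-1 - t\right) + 4} = \sqrt{\left(-1 - t\right) \left(8 - t\right) + 4} = \sqrt{4 + \left(-1 - t\right) \left(8 - t\right)}$)
$\left(m{\left(x \right)} - 114\right) O{\left(-6 \right)} = \left(2 - 114\right) \sqrt{4 + \left(1 - 6\right) \left(-8 - 6\right)} = - 112 \sqrt{4 - -70} = - 112 \sqrt{4 + 70} = - 112 \sqrt{74}$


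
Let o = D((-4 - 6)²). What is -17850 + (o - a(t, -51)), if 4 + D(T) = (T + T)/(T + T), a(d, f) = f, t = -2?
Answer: -17802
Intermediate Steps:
D(T) = -3 (D(T) = -4 + (T + T)/(T + T) = -4 + (2*T)/((2*T)) = -4 + (2*T)*(1/(2*T)) = -4 + 1 = -3)
o = -3
-17850 + (o - a(t, -51)) = -17850 + (-3 - 1*(-51)) = -17850 + (-3 + 51) = -17850 + 48 = -17802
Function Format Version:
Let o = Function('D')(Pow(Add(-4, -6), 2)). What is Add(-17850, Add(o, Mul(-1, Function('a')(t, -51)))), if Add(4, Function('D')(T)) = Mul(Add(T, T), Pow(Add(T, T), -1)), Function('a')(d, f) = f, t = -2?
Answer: -17802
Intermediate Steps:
Function('D')(T) = -3 (Function('D')(T) = Add(-4, Mul(Add(T, T), Pow(Add(T, T), -1))) = Add(-4, Mul(Mul(2, T), Pow(Mul(2, T), -1))) = Add(-4, Mul(Mul(2, T), Mul(Rational(1, 2), Pow(T, -1)))) = Add(-4, 1) = -3)
o = -3
Add(-17850, Add(o, Mul(-1, Function('a')(t, -51)))) = Add(-17850, Add(-3, Mul(-1, -51))) = Add(-17850, Add(-3, 51)) = Add(-17850, 48) = -17802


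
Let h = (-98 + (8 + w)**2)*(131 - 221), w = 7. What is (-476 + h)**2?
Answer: 141752836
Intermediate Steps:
h = -11430 (h = (-98 + (8 + 7)**2)*(131 - 221) = (-98 + 15**2)*(-90) = (-98 + 225)*(-90) = 127*(-90) = -11430)
(-476 + h)**2 = (-476 - 11430)**2 = (-11906)**2 = 141752836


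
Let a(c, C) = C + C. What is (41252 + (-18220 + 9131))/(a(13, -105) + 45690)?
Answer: 10721/15160 ≈ 0.70719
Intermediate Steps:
a(c, C) = 2*C
(41252 + (-18220 + 9131))/(a(13, -105) + 45690) = (41252 + (-18220 + 9131))/(2*(-105) + 45690) = (41252 - 9089)/(-210 + 45690) = 32163/45480 = 32163*(1/45480) = 10721/15160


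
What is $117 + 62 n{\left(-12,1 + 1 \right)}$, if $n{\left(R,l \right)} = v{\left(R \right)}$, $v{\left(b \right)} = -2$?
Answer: $-7$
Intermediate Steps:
$n{\left(R,l \right)} = -2$
$117 + 62 n{\left(-12,1 + 1 \right)} = 117 + 62 \left(-2\right) = 117 - 124 = -7$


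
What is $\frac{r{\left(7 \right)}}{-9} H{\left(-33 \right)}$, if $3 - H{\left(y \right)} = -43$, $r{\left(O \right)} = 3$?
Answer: $- \frac{46}{3} \approx -15.333$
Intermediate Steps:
$H{\left(y \right)} = 46$ ($H{\left(y \right)} = 3 - -43 = 3 + 43 = 46$)
$\frac{r{\left(7 \right)}}{-9} H{\left(-33 \right)} = \frac{3}{-9} \cdot 46 = 3 \left(- \frac{1}{9}\right) 46 = \left(- \frac{1}{3}\right) 46 = - \frac{46}{3}$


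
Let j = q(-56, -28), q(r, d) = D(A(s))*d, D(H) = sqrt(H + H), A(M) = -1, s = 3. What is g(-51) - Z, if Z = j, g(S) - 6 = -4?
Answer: 2 + 28*I*sqrt(2) ≈ 2.0 + 39.598*I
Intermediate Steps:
g(S) = 2 (g(S) = 6 - 4 = 2)
D(H) = sqrt(2)*sqrt(H) (D(H) = sqrt(2*H) = sqrt(2)*sqrt(H))
q(r, d) = I*d*sqrt(2) (q(r, d) = (sqrt(2)*sqrt(-1))*d = (sqrt(2)*I)*d = (I*sqrt(2))*d = I*d*sqrt(2))
j = -28*I*sqrt(2) (j = I*(-28)*sqrt(2) = -28*I*sqrt(2) ≈ -39.598*I)
Z = -28*I*sqrt(2) ≈ -39.598*I
g(-51) - Z = 2 - (-28)*I*sqrt(2) = 2 + 28*I*sqrt(2)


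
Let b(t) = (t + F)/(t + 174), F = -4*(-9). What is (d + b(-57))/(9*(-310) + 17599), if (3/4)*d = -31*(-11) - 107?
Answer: 12161/577551 ≈ 0.021056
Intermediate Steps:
F = 36
d = 312 (d = 4*(-31*(-11) - 107)/3 = 4*(341 - 107)/3 = (4/3)*234 = 312)
b(t) = (36 + t)/(174 + t) (b(t) = (t + 36)/(t + 174) = (36 + t)/(174 + t))
(d + b(-57))/(9*(-310) + 17599) = (312 + (36 - 57)/(174 - 57))/(9*(-310) + 17599) = (312 - 21/117)/(-2790 + 17599) = (312 + (1/117)*(-21))/14809 = (312 - 7/39)*(1/14809) = (12161/39)*(1/14809) = 12161/577551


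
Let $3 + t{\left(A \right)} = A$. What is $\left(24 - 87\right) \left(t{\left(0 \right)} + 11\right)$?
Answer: $-504$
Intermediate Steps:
$t{\left(A \right)} = -3 + A$
$\left(24 - 87\right) \left(t{\left(0 \right)} + 11\right) = \left(24 - 87\right) \left(\left(-3 + 0\right) + 11\right) = - 63 \left(-3 + 11\right) = \left(-63\right) 8 = -504$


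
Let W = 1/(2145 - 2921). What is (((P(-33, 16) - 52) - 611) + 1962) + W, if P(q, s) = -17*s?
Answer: 796951/776 ≈ 1027.0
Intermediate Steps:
W = -1/776 (W = 1/(-776) = -1/776 ≈ -0.0012887)
(((P(-33, 16) - 52) - 611) + 1962) + W = (((-17*16 - 52) - 611) + 1962) - 1/776 = (((-272 - 52) - 611) + 1962) - 1/776 = ((-324 - 611) + 1962) - 1/776 = (-935 + 1962) - 1/776 = 1027 - 1/776 = 796951/776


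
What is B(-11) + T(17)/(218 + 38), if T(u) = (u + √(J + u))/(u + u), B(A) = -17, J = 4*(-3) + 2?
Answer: -8703/512 + √7/8704 ≈ -16.998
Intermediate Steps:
J = -10 (J = -12 + 2 = -10)
T(u) = (u + √(-10 + u))/(2*u) (T(u) = (u + √(-10 + u))/(u + u) = (u + √(-10 + u))/((2*u)) = (u + √(-10 + u))*(1/(2*u)) = (u + √(-10 + u))/(2*u))
B(-11) + T(17)/(218 + 38) = -17 + ((½)*(17 + √(-10 + 17))/17)/(218 + 38) = -17 + ((½)*(1/17)*(17 + √7))/256 = -17 + (½ + √7/34)/256 = -17 + (1/512 + √7/8704) = -8703/512 + √7/8704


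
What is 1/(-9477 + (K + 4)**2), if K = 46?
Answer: -1/6977 ≈ -0.00014333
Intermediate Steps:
1/(-9477 + (K + 4)**2) = 1/(-9477 + (46 + 4)**2) = 1/(-9477 + 50**2) = 1/(-9477 + 2500) = 1/(-6977) = -1/6977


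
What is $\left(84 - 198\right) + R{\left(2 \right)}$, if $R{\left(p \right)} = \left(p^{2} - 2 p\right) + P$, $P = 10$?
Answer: $-104$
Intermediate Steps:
$R{\left(p \right)} = 10 + p^{2} - 2 p$ ($R{\left(p \right)} = \left(p^{2} - 2 p\right) + 10 = 10 + p^{2} - 2 p$)
$\left(84 - 198\right) + R{\left(2 \right)} = \left(84 - 198\right) + \left(10 + 2^{2} - 4\right) = -114 + \left(10 + 4 - 4\right) = -114 + 10 = -104$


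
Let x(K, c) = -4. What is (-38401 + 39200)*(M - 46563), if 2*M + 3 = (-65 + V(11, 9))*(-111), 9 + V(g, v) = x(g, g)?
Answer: -67492329/2 ≈ -3.3746e+7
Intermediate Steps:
V(g, v) = -13 (V(g, v) = -9 - 4 = -13)
M = 8655/2 (M = -3/2 + ((-65 - 13)*(-111))/2 = -3/2 + (-78*(-111))/2 = -3/2 + (½)*8658 = -3/2 + 4329 = 8655/2 ≈ 4327.5)
(-38401 + 39200)*(M - 46563) = (-38401 + 39200)*(8655/2 - 46563) = 799*(-84471/2) = -67492329/2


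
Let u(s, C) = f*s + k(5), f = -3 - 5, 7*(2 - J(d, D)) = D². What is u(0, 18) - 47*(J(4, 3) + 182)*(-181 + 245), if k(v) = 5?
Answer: -3847197/7 ≈ -5.4960e+5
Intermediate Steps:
J(d, D) = 2 - D²/7
f = -8
u(s, C) = 5 - 8*s (u(s, C) = -8*s + 5 = 5 - 8*s)
u(0, 18) - 47*(J(4, 3) + 182)*(-181 + 245) = (5 - 8*0) - 47*((2 - ⅐*3²) + 182)*(-181 + 245) = (5 + 0) - 47*((2 - ⅐*9) + 182)*64 = 5 - 47*((2 - 9/7) + 182)*64 = 5 - 47*(5/7 + 182)*64 = 5 - 60113*64/7 = 5 - 47*81856/7 = 5 - 3847232/7 = -3847197/7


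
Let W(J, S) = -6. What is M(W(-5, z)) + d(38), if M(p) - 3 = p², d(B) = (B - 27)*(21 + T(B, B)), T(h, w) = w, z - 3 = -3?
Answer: 688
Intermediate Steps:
z = 0 (z = 3 - 3 = 0)
d(B) = (-27 + B)*(21 + B) (d(B) = (B - 27)*(21 + B) = (-27 + B)*(21 + B))
M(p) = 3 + p²
M(W(-5, z)) + d(38) = (3 + (-6)²) + (-567 + 38² - 6*38) = (3 + 36) + (-567 + 1444 - 228) = 39 + 649 = 688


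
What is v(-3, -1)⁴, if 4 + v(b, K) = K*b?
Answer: 1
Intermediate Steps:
v(b, K) = -4 + K*b
v(-3, -1)⁴ = (-4 - 1*(-3))⁴ = (-4 + 3)⁴ = (-1)⁴ = 1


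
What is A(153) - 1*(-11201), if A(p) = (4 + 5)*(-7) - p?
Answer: 10985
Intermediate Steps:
A(p) = -63 - p (A(p) = 9*(-7) - p = -63 - p)
A(153) - 1*(-11201) = (-63 - 1*153) - 1*(-11201) = (-63 - 153) + 11201 = -216 + 11201 = 10985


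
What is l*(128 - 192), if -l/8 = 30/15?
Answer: 1024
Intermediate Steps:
l = -16 (l = -240/15 = -8*2 = -16)
l*(128 - 192) = -16*(128 - 192) = -16*(-64) = 1024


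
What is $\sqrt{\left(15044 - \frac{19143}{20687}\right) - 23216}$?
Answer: $\frac{3 i \sqrt{388624389101}}{20687} \approx 90.404 i$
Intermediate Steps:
$\sqrt{\left(15044 - \frac{19143}{20687}\right) - 23216} = \sqrt{\frac{311196085}{20687} - 23216} = \sqrt{- \frac{169073307}{20687}} = \frac{3 i \sqrt{388624389101}}{20687}$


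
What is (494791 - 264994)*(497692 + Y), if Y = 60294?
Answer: 128223508842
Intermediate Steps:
(494791 - 264994)*(497692 + Y) = (494791 - 264994)*(497692 + 60294) = 229797*557986 = 128223508842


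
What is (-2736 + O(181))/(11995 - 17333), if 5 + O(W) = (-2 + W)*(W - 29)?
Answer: -24467/5338 ≈ -4.5835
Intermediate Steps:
O(W) = -5 + (-29 + W)*(-2 + W) (O(W) = -5 + (-2 + W)*(W - 29) = -5 + (-2 + W)*(-29 + W) = -5 + (-29 + W)*(-2 + W))
(-2736 + O(181))/(11995 - 17333) = (-2736 + (53 + 181² - 31*181))/(11995 - 17333) = (-2736 + (53 + 32761 - 5611))/(-5338) = (-2736 + 27203)*(-1/5338) = 24467*(-1/5338) = -24467/5338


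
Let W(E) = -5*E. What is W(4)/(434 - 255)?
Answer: -20/179 ≈ -0.11173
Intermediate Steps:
W(4)/(434 - 255) = (-5*4)/(434 - 255) = -20/179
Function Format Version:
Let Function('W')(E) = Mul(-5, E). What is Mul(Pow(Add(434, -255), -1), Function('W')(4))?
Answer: Rational(-20, 179) ≈ -0.11173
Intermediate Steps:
Mul(Pow(Add(434, -255), -1), Function('W')(4)) = Mul(Pow(Add(434, -255), -1), Mul(-5, 4)) = Mul(Pow(179, -1), -20) = Mul(Rational(1, 179), -20) = Rational(-20, 179)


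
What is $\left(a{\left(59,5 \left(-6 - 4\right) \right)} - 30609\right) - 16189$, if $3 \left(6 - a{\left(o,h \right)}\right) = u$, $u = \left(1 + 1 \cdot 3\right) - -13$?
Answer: $- \frac{140393}{3} \approx -46798.0$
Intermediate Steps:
$u = 17$ ($u = \left(1 + 3\right) + 13 = 4 + 13 = 17$)
$a{\left(o,h \right)} = \frac{1}{3}$ ($a{\left(o,h \right)} = 6 - \frac{17}{3} = \frac{1}{3}$)
$\left(a{\left(59,5 \left(-6 - 4\right) \right)} - 30609\right) - 16189 = \left(\frac{1}{3} - 30609\right) - 16189 = - \frac{91826}{3} - 16189 = - \frac{140393}{3}$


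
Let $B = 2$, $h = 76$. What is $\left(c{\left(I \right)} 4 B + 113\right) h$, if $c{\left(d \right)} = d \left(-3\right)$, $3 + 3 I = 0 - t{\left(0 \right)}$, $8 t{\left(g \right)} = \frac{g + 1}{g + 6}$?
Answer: $\frac{31274}{3} \approx 10425.0$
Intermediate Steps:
$t{\left(g \right)} = \frac{1 + g}{8 \left(6 + g\right)}$ ($t{\left(g \right)} = \frac{\left(g + 1\right) \frac{1}{g + 6}}{8} = \frac{\left(1 + g\right) \frac{1}{6 + g}}{8} = \frac{\frac{1}{6 + g} \left(1 + g\right)}{8} = \frac{1 + g}{8 \left(6 + g\right)}$)
$I = - \frac{145}{144}$ ($I = -1 + \frac{0 - \frac{1 + 0}{8 \left(6 + 0\right)}}{3} = -1 + \frac{0 - \frac{1}{8} \cdot \frac{1}{6} \cdot 1}{3} = -1 + \frac{0 - \frac{1}{48}}{3} = -1 + \frac{1}{3} \left(- \frac{1}{48}\right) = -1 - \frac{1}{144} = - \frac{145}{144} \approx -1.0069$)
$c{\left(d \right)} = - 3 d$
$\left(c{\left(I \right)} 4 B + 113\right) h = \left(\left(-3\right) \left(- \frac{145}{144}\right) 4 \cdot 2 + 113\right) 76 = \left(\frac{145}{48} \cdot 4 \cdot 2 + 113\right) 76 = \left(\frac{145}{12} \cdot 2 + 113\right) 76 = \left(\frac{145}{6} + 113\right) 76 = \frac{823}{6} \cdot 76 = \frac{31274}{3}$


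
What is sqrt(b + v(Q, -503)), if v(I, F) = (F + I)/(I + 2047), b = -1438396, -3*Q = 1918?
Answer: I*sqrt(25651978930905)/4223 ≈ 1199.3*I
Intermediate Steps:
Q = -1918/3 (Q = -1/3*1918 = -1918/3 ≈ -639.33)
v(I, F) = (F + I)/(2047 + I)
sqrt(b + v(Q, -503)) = sqrt(-1438396 + (-503 - 1918/3)/(2047 - 1918/3)) = sqrt(-1438396 - 3427/3/(4223/3)) = sqrt(-1438396 + (3/4223)*(-3427/3)) = sqrt(-1438396 - 3427/4223) = sqrt(-6074349735/4223) = I*sqrt(25651978930905)/4223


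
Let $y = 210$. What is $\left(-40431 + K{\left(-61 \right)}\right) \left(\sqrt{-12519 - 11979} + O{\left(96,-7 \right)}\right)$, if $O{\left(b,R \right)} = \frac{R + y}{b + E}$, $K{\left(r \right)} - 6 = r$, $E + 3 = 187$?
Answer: $- \frac{587047}{20} - 121458 i \sqrt{2722} \approx -29352.0 - 6.3368 \cdot 10^{6} i$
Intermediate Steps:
$E = 184$ ($E = -3 + 187 = 184$)
$K{\left(r \right)} = 6 + r$
$O{\left(b,R \right)} = \frac{210 + R}{184 + b}$ ($O{\left(b,R \right)} = \frac{R + 210}{b + 184} = \frac{210 + R}{184 + b}$)
$\left(-40431 + K{\left(-61 \right)}\right) \left(\sqrt{-12519 - 11979} + O{\left(96,-7 \right)}\right) = \left(-40431 + \left(6 - 61\right)\right) \left(\sqrt{-12519 - 11979} + \frac{210 - 7}{184 + 96}\right) = \left(-40431 - 55\right) \left(\sqrt{-24498} + \frac{1}{280} \cdot 203\right) = - 40486 \left(3 i \sqrt{2722} + \frac{1}{280} \cdot 203\right) = - 40486 \left(3 i \sqrt{2722} + \frac{29}{40}\right) = - 40486 \left(\frac{29}{40} + 3 i \sqrt{2722}\right) = - \frac{587047}{20} - 121458 i \sqrt{2722}$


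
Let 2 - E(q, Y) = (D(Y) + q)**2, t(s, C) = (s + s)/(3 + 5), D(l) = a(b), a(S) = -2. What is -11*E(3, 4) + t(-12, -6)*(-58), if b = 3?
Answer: 163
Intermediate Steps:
D(l) = -2
t(s, C) = s/4 (t(s, C) = (2*s)/8 = (2*s)*(1/8) = s/4)
E(q, Y) = 2 - (-2 + q)**2
-11*E(3, 4) + t(-12, -6)*(-58) = -11*(2 - (-2 + 3)**2) + ((1/4)*(-12))*(-58) = -11*(2 - 1*1**2) - 3*(-58) = -11*(2 - 1*1) + 174 = -11*(2 - 1) + 174 = -11*1 + 174 = -11 + 174 = 163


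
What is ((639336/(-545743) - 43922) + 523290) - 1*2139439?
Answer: -905972767089/545743 ≈ -1.6601e+6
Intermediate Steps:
((639336/(-545743) - 43922) + 523290) - 1*2139439 = ((639336*(-1/545743) - 43922) + 523290) - 2139439 = ((-639336/545743 - 43922) + 523290) - 2139439 = (-23970763382/545743 + 523290) - 2139439 = 261611091088/545743 - 2139439 = -905972767089/545743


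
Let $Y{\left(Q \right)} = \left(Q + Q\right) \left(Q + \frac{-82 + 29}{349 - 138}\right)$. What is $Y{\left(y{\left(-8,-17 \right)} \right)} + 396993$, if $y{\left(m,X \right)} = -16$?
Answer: $\frac{83875251}{211} \approx 3.9751 \cdot 10^{5}$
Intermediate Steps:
$Y{\left(Q \right)} = 2 Q \left(- \frac{53}{211} + Q\right)$ ($Y{\left(Q \right)} = 2 Q \left(Q - \frac{53}{211}\right) = 2 Q \left(- \frac{53}{211} + Q\right)$)
$Y{\left(y{\left(-8,-17 \right)} \right)} + 396993 = \frac{2}{211} \left(-16\right) \left(-53 + 211 \left(-16\right)\right) + 396993 = \frac{2}{211} \left(-16\right) \left(-53 - 3376\right) + 396993 = \frac{2}{211} \left(-16\right) \left(-3429\right) + 396993 = \frac{109728}{211} + 396993 = \frac{83875251}{211}$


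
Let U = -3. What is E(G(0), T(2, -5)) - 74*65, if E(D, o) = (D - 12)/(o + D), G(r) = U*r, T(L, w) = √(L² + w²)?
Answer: -4810 - 12*√29/29 ≈ -4812.2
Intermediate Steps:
G(r) = -3*r
E(D, o) = (-12 + D)/(D + o)
E(G(0), T(2, -5)) - 74*65 = (-12 - 3*0)/(-3*0 + √(2² + (-5)²)) - 74*65 = (-12 + 0)/(0 + √(4 + 25)) - 4810 = -12/(0 + √29) - 4810 = -12/√29 - 4810 = (√29/29)*(-12) - 4810 = -12*√29/29 - 4810 = -4810 - 12*√29/29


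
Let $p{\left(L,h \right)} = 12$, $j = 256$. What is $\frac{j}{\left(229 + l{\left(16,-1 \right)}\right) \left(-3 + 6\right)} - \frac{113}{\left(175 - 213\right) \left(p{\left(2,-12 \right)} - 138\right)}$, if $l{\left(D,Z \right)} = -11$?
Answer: $\frac{191971}{521892} \approx 0.36784$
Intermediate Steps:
$\frac{j}{\left(229 + l{\left(16,-1 \right)}\right) \left(-3 + 6\right)} - \frac{113}{\left(175 - 213\right) \left(p{\left(2,-12 \right)} - 138\right)} = \frac{256}{\left(229 - 11\right) \left(-3 + 6\right)} - \frac{113}{\left(175 - 213\right) \left(12 - 138\right)} = \frac{256}{218 \cdot 3} - \frac{113}{\left(-38\right) \left(-126\right)} = \frac{256}{654} - \frac{113}{4788} = 256 \cdot \frac{1}{654} - \frac{113}{4788} = \frac{128}{327} - \frac{113}{4788} = \frac{191971}{521892}$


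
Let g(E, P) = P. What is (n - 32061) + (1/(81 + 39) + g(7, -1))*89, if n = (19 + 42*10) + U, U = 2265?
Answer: -3533431/120 ≈ -29445.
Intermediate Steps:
n = 2704 (n = (19 + 42*10) + 2265 = (19 + 420) + 2265 = 439 + 2265 = 2704)
(n - 32061) + (1/(81 + 39) + g(7, -1))*89 = (2704 - 32061) + (1/(81 + 39) - 1)*89 = -29357 + (1/120 - 1)*89 = -29357 - 119/120*89 = -29357 - 10591/120 = -3533431/120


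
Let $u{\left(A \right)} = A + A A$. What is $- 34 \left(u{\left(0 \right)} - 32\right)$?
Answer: $1088$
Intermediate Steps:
$u{\left(A \right)} = A + A^{2}$
$- 34 \left(u{\left(0 \right)} - 32\right) = - 34 \left(0 \left(1 + 0\right) - 32\right) = - 34 \left(0 \cdot 1 - 32\right) = - 34 \left(0 - 32\right) = \left(-34\right) \left(-32\right) = 1088$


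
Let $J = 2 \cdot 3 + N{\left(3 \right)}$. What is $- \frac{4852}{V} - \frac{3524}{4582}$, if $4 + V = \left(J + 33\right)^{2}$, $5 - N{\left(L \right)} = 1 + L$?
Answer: $- \frac{3482021}{914109} \approx -3.8092$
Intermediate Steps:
$N{\left(L \right)} = 4 - L$ ($N{\left(L \right)} = 5 - \left(1 + L\right) = 4 - L$)
$J = 7$ ($J = 2 \cdot 3 + \left(4 - 3\right) = 6 + \left(4 - 3\right) = 6 + 1 = 7$)
$V = 1596$ ($V = -4 + \left(7 + 33\right)^{2} = -4 + 40^{2} = -4 + 1600 = 1596$)
$- \frac{4852}{V} - \frac{3524}{4582} = - \frac{4852}{1596} - \frac{3524}{4582} = \left(-4852\right) \frac{1}{1596} - \frac{1762}{2291} = - \frac{1213}{399} - \frac{1762}{2291} = - \frac{3482021}{914109}$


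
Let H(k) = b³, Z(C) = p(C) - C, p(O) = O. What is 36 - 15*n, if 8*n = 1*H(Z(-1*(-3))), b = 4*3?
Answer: -3204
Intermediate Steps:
Z(C) = 0 (Z(C) = C - C = 0)
b = 12
H(k) = 1728 (H(k) = 12³ = 1728)
n = 216 (n = (1*1728)/8 = (⅛)*1728 = 216)
36 - 15*n = 36 - 15*216 = 36 - 3240 = -3204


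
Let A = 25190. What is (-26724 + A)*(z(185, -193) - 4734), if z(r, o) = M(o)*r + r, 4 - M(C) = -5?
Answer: 4424056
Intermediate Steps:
M(C) = 9 (M(C) = 4 - 1*(-5) = 4 + 5 = 9)
z(r, o) = 10*r (z(r, o) = 9*r + r = 10*r)
(-26724 + A)*(z(185, -193) - 4734) = (-26724 + 25190)*(10*185 - 4734) = -1534*(1850 - 4734) = -1534*(-2884) = 4424056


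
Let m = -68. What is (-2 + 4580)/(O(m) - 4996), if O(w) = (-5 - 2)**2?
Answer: -1526/1649 ≈ -0.92541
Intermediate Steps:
O(w) = 49 (O(w) = (-7)**2 = 49)
(-2 + 4580)/(O(m) - 4996) = (-2 + 4580)/(49 - 4996) = 4578/(-4947) = 4578*(-1/4947) = -1526/1649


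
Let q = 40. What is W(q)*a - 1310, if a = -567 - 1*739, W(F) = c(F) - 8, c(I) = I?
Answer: -43102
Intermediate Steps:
W(F) = -8 + F (W(F) = F - 8 = -8 + F)
a = -1306 (a = -567 - 739 = -1306)
W(q)*a - 1310 = (-8 + 40)*(-1306) - 1310 = 32*(-1306) - 1310 = -41792 - 1310 = -43102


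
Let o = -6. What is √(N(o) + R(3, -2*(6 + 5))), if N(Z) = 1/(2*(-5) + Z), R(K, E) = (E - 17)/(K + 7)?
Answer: I*√1585/20 ≈ 1.9906*I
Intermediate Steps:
R(K, E) = (-17 + E)/(7 + K)
N(Z) = 1/(-10 + Z)
√(N(o) + R(3, -2*(6 + 5))) = √(1/(-10 - 6) + (-17 - 2*(6 + 5))/(7 + 3)) = √(1/(-16) + (-17 - 2*11)/10) = √(-1/16 + (-17 - 22)/10) = √(-1/16 + (⅒)*(-39)) = √(-1/16 - 39/10) = √(-317/80) = I*√1585/20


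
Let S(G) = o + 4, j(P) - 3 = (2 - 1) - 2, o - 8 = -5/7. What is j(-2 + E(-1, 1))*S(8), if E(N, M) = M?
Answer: 158/7 ≈ 22.571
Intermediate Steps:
o = 51/7 (o = 8 - 5/7 = 51/7 ≈ 7.2857)
j(P) = 2 (j(P) = 3 + ((2 - 1) - 2) = 3 + (1 - 2) = 3 - 1 = 2)
S(G) = 79/7 (S(G) = 51/7 + 4 = 79/7)
j(-2 + E(-1, 1))*S(8) = 2*(79/7) = 158/7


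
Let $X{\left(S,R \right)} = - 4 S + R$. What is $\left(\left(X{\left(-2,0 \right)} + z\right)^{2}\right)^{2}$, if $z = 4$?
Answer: $20736$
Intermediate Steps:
$X{\left(S,R \right)} = R - 4 S$
$\left(\left(X{\left(-2,0 \right)} + z\right)^{2}\right)^{2} = \left(\left(\left(0 - -8\right) + 4\right)^{2}\right)^{2} = \left(\left(\left(0 + 8\right) + 4\right)^{2}\right)^{2} = \left(\left(8 + 4\right)^{2}\right)^{2} = \left(12^{2}\right)^{2} = 144^{2} = 20736$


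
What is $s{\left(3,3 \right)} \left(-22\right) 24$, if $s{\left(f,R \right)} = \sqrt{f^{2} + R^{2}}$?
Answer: $- 1584 \sqrt{2} \approx -2240.1$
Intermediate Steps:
$s{\left(f,R \right)} = \sqrt{R^{2} + f^{2}}$
$s{\left(3,3 \right)} \left(-22\right) 24 = \sqrt{3^{2} + 3^{2}} \left(-22\right) 24 = \sqrt{9 + 9} \left(-22\right) 24 = \sqrt{18} \left(-22\right) 24 = 3 \sqrt{2} \left(-22\right) 24 = - 66 \sqrt{2} \cdot 24 = - 1584 \sqrt{2}$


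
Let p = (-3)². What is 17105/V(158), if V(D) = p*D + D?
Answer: 3421/316 ≈ 10.826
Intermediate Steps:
p = 9
V(D) = 10*D (V(D) = 9*D + D = 10*D)
17105/V(158) = 17105/((10*158)) = 17105/1580 = 17105*(1/1580) = 3421/316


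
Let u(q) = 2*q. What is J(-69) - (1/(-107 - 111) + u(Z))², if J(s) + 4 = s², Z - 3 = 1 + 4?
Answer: 213912499/47524 ≈ 4501.1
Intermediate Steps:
Z = 8 (Z = 3 + (1 + 4) = 3 + 5 = 8)
J(s) = -4 + s²
J(-69) - (1/(-107 - 111) + u(Z))² = (-4 + (-69)²) - (1/(-107 - 111) + 2*8)² = (-4 + 4761) - (1/(-218) + 16)² = 4757 - (-1/218 + 16)² = 4757 - (3487/218)² = 4757 - 1*12159169/47524 = 4757 - 12159169/47524 = 213912499/47524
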